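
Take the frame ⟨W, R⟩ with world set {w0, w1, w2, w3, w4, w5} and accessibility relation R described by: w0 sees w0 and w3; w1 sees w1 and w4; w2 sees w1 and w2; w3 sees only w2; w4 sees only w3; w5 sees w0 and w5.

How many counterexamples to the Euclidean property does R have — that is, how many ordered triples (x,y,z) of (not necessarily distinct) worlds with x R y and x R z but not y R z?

7

Enumerating: (w0,w3,w0), (w0,w3,w3), (w1,w4,w1), (w1,w4,w4), (w2,w1,w2), (w4,w3,w3), (w5,w0,w5).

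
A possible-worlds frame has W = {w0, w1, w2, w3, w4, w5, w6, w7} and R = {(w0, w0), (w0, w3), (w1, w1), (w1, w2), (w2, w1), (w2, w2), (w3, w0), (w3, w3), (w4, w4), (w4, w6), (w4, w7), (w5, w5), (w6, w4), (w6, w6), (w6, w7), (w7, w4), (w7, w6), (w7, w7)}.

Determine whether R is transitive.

Yes

Transitive: yes — every two-step R-path is closed by a direct edge.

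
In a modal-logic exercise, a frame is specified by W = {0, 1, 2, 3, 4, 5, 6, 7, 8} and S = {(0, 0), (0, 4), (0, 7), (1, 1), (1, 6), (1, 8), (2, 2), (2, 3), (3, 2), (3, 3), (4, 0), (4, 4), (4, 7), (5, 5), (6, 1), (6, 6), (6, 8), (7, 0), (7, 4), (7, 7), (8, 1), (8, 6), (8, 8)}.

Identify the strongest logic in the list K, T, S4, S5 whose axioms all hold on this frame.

S5

Reflexive (axiom T): yes — every world is S-related to itself.
Transitive (axiom 4): yes — every two-step S-path is closed by a direct edge.
Euclidean (axiom 5): yes — any two successors of a common world are S-related.
So F validates K, T, S4, S5. The strongest is S5.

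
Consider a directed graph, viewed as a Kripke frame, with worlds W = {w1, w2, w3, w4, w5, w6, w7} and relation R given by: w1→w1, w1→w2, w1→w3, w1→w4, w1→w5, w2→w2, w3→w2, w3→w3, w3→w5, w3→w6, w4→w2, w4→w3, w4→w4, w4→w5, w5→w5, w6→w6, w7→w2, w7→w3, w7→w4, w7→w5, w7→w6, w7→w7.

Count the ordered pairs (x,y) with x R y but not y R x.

15

Enumerating: (w1,w2), (w1,w3), (w1,w4), (w1,w5), (w3,w2), (w3,w5), (w3,w6), (w4,w2), (w4,w3), (w4,w5), (w7,w2), (w7,w3), (w7,w4), (w7,w5), (w7,w6).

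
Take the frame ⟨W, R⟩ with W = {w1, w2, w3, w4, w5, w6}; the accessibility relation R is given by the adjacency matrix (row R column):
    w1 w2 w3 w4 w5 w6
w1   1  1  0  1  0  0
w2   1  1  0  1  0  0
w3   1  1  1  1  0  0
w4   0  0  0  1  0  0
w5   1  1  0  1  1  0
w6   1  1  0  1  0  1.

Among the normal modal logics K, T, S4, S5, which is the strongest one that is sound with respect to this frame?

S4

Reflexive (axiom T): yes — every world is R-related to itself.
Transitive (axiom 4): yes — every two-step R-path is closed by a direct edge.
Euclidean (axiom 5): no — w1 R w4 and w1 R w2, but not w4 R w2.
So F validates K, T, S4; S5 would additionally require R to be Euclidean. The strongest is S4.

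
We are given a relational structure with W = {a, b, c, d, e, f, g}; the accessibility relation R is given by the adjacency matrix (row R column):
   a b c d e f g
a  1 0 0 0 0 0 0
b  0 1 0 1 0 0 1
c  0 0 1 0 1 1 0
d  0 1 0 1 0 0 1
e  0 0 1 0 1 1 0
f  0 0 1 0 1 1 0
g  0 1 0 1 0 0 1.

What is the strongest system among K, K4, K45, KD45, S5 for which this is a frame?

S5

Transitive (axiom 4): yes — every two-step R-path is closed by a direct edge.
Euclidean (axiom 5): yes — any two successors of a common world are R-related.
Serial (axiom D): yes — every world has a successor (e.g. a R a).
Reflexive (axiom T): yes — every world is R-related to itself.
So F validates K, K4, K45, KD45, S5. The strongest is S5.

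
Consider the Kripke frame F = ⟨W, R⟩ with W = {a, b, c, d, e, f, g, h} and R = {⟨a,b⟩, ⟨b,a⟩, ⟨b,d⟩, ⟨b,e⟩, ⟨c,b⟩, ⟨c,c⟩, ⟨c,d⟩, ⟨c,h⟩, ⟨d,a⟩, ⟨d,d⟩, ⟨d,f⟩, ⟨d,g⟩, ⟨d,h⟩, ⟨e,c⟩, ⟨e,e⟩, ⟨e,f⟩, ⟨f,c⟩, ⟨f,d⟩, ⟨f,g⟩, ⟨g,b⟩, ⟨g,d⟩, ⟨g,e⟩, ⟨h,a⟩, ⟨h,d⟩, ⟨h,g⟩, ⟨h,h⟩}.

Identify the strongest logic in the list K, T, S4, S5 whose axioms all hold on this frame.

K

Reflexive (axiom T): no — a is not related to itself.
Transitive (axiom 4): no — a R b and b R d, but not a R d.
Euclidean (axiom 5): no — b R a and b R d, but not a R d.
So F validates K; T would additionally require R to be reflexive. The strongest is K.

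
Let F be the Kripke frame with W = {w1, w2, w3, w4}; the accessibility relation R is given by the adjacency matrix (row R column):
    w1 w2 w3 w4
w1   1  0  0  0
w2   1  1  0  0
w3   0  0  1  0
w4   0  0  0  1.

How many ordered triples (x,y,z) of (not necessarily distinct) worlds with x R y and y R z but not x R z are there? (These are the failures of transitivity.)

R is transitive; there are no such tuples.

0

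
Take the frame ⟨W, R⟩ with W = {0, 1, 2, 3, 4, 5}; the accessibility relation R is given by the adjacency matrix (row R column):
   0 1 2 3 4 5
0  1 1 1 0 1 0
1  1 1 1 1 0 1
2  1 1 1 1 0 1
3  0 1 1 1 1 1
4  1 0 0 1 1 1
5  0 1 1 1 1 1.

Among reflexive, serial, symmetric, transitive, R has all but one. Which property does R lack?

transitive

Reflexive: yes — every world is R-related to itself.
Serial: yes — every world has a successor (e.g. 0 R 0).
Symmetric: yes — every pair in R has its reverse in R.
Transitive: no — 0 R 1 and 1 R 3, but not 0 R 3.
Only transitive fails.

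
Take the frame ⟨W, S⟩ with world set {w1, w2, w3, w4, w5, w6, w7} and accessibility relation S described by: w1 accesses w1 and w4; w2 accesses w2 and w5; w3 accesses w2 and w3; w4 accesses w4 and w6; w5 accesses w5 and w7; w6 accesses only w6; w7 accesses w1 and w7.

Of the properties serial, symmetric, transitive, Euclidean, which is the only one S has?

serial

Serial: yes — every world has a successor (e.g. w1 S w1).
Symmetric: no — w1 S w4 but not w4 S w1.
Transitive: no — w1 S w4 and w4 S w6, but not w1 S w6.
Euclidean: no — w1 S w4 and w1 S w1, but not w4 S w1.
Only serial holds.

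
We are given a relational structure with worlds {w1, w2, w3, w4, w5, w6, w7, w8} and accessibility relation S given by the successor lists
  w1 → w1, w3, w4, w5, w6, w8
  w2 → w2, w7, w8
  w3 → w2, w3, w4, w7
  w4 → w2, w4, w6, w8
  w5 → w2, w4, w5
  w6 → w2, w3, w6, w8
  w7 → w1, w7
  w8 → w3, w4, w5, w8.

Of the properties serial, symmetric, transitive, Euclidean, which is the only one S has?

Serial: yes — every world has a successor (e.g. w1 S w1).
Symmetric: no — w1 S w3 but not w3 S w1.
Transitive: no — w1 S w3 and w3 S w2, but not w1 S w2.
Euclidean: no — w1 S w3 and w1 S w5, but not w3 S w5.
Only serial holds.

serial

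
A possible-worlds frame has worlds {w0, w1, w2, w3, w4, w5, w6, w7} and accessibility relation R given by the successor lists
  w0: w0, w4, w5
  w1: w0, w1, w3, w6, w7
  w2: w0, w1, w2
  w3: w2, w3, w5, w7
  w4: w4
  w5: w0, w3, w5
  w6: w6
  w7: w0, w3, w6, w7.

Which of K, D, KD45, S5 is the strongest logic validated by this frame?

D

Serial (axiom D): yes — every world has a successor (e.g. w0 R w0).
Euclidean (axiom 5): no — w0 R w4 and w0 R w5, but not w4 R w5.
Transitive (axiom 4): no — w0 R w5 and w5 R w3, but not w0 R w3.
Reflexive (axiom T): yes — every world is R-related to itself.
So F validates K, D; KD45 would additionally require R to be Euclidean and transitive. The strongest is D.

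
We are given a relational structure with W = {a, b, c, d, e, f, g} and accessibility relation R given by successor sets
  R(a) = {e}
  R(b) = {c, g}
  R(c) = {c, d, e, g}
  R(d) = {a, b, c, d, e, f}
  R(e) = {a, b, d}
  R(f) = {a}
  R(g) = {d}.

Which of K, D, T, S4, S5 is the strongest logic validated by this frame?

D

Serial (axiom D): yes — every world has a successor (e.g. a R e).
Reflexive (axiom T): no — a is not related to itself.
Transitive (axiom 4): no — a R e and e R b, but not a R b.
Euclidean (axiom 5): no — b R g and b R c, but not g R c.
So F validates K, D; T would additionally require R to be reflexive. The strongest is D.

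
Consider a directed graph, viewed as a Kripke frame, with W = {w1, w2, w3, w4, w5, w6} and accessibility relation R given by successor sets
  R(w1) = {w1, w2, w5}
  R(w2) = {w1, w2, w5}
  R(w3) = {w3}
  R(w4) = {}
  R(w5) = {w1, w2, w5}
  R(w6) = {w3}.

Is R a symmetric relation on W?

Symmetric: no — w6 R w3 but not w3 R w6.

No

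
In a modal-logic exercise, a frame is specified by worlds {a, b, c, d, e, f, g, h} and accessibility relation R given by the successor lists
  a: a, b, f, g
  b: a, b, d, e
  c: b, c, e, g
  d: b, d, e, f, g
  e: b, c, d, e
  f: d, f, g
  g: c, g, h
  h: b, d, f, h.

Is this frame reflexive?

Reflexive: yes — every world is R-related to itself.

Yes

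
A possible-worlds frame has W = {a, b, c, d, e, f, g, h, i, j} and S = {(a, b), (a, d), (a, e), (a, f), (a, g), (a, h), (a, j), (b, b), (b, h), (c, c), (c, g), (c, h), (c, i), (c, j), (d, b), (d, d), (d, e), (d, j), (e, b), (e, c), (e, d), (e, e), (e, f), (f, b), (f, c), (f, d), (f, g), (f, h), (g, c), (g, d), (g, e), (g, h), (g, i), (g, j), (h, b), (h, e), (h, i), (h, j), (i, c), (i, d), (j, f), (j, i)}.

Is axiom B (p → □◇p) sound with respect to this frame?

No

Axiom B corresponds to the accessibility relation being symmetric.
Symmetric: no — a S b but not b S a.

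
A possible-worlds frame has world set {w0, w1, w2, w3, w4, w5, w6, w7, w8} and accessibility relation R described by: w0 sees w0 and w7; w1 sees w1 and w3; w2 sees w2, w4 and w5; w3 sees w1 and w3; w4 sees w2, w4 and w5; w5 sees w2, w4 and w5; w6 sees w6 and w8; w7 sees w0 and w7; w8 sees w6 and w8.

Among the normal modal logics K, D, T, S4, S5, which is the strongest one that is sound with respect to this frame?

Serial (axiom D): yes — every world has a successor (e.g. w0 R w0).
Reflexive (axiom T): yes — every world is R-related to itself.
Transitive (axiom 4): yes — every two-step R-path is closed by a direct edge.
Euclidean (axiom 5): yes — any two successors of a common world are R-related.
So F validates K, D, T, S4, S5. The strongest is S5.

S5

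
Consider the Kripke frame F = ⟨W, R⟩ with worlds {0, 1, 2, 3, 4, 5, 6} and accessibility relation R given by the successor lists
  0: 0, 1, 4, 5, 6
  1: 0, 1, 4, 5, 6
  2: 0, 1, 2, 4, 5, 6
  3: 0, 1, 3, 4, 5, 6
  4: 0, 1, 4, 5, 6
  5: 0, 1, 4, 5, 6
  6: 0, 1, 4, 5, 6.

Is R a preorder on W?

Yes

Reflexive: yes — every world is R-related to itself.
Transitive: yes — every two-step R-path is closed by a direct edge.
So R is a preorder.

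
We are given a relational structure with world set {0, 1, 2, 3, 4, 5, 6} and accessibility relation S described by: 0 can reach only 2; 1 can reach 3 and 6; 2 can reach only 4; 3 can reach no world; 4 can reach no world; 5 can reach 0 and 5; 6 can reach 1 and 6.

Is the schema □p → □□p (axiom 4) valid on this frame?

No

Axiom 4 corresponds to the accessibility relation being transitive.
Transitive: no — 0 S 2 and 2 S 4, but not 0 S 4.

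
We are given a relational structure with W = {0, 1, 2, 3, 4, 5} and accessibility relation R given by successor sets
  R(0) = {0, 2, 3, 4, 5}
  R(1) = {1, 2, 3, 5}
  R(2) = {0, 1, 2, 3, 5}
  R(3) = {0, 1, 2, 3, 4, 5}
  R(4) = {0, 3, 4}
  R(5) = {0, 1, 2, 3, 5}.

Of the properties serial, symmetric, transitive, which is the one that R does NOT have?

transitive

Serial: yes — every world has a successor (e.g. 0 R 0).
Symmetric: yes — every pair in R has its reverse in R.
Transitive: no — 0 R 2 and 2 R 1, but not 0 R 1.
Only transitive fails.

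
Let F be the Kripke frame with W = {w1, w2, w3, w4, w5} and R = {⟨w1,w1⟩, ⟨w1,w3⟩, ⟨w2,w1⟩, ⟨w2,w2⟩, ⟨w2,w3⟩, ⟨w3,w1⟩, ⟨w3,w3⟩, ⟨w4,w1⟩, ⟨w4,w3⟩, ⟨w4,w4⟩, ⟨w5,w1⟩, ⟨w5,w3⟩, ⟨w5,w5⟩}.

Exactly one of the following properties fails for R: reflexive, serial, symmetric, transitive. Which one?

symmetric

Reflexive: yes — every world is R-related to itself.
Serial: yes — every world has a successor (e.g. w1 R w1).
Symmetric: no — w2 R w1 but not w1 R w2.
Transitive: yes — every two-step R-path is closed by a direct edge.
Only symmetric fails.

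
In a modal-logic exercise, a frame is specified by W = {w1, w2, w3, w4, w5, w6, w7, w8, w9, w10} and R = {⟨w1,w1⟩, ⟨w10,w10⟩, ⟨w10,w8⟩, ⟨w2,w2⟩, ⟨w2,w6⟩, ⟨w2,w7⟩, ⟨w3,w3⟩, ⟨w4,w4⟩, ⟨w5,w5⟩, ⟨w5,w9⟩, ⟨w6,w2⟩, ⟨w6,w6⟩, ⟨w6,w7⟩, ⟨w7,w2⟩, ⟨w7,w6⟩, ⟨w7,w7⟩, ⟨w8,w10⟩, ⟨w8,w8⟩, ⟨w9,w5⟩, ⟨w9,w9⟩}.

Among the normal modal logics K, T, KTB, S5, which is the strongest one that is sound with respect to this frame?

Reflexive (axiom T): yes — every world is R-related to itself.
Symmetric (axiom B): yes — every pair in R has its reverse in R.
Euclidean (axiom 5): yes — any two successors of a common world are R-related.
So F validates K, T, KTB, S5. The strongest is S5.

S5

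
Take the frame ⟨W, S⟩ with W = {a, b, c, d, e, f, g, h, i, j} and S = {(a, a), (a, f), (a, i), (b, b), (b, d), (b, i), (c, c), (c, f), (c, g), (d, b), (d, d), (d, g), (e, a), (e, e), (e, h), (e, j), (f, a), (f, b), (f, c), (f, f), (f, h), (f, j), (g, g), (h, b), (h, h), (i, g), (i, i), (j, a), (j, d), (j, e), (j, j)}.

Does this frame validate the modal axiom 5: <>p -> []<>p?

Axiom 5 corresponds to the accessibility relation being Euclidean.
Euclidean: no — a S f and a S i, but not f S i.

No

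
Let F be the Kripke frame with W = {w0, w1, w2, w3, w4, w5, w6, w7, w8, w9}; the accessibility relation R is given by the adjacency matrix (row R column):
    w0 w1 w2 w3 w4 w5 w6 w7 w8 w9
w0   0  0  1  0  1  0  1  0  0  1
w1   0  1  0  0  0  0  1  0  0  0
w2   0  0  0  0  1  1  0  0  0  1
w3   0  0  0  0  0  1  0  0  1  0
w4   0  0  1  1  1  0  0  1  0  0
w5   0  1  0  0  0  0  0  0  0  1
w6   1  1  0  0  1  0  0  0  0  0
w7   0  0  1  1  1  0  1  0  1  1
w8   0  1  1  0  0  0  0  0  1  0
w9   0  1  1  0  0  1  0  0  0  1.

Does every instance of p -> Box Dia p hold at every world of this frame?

No

The schema B characterises exactly the symmetric frames.
Symmetric: no — w0 R w2 but not w2 R w0.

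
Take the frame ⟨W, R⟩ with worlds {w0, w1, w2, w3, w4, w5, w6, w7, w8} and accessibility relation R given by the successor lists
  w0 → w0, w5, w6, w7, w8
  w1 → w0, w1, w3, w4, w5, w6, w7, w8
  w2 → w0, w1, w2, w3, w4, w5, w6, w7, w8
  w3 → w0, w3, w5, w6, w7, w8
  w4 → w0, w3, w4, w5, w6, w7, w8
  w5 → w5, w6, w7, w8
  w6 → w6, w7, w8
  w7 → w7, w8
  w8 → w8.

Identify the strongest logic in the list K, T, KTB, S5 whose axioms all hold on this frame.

T

Reflexive (axiom T): yes — every world is R-related to itself.
Symmetric (axiom B): no — w0 R w5 but not w5 R w0.
Euclidean (axiom 5): no — w0 R w6 and w0 R w5, but not w6 R w5.
So F validates K, T; KTB would additionally require R to be symmetric. The strongest is T.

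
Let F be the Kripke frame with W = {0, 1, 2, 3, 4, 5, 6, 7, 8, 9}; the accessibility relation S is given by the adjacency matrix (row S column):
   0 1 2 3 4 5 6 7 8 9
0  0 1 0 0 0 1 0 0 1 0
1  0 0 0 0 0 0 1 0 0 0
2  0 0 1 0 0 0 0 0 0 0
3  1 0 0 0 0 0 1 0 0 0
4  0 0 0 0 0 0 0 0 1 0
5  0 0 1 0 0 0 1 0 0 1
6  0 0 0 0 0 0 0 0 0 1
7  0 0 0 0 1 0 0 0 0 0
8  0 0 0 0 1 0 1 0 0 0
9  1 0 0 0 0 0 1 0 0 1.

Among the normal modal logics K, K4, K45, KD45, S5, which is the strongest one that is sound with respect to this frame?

K

Transitive (axiom 4): no — 0 S 1 and 1 S 6, but not 0 S 6.
Euclidean (axiom 5): no — 0 S 1 and 0 S 5, but not 1 S 5.
Serial (axiom D): yes — every world has a successor (e.g. 0 S 1).
Reflexive (axiom T): no — 0 is not related to itself.
So F validates K; K4 would additionally require S to be transitive. The strongest is K.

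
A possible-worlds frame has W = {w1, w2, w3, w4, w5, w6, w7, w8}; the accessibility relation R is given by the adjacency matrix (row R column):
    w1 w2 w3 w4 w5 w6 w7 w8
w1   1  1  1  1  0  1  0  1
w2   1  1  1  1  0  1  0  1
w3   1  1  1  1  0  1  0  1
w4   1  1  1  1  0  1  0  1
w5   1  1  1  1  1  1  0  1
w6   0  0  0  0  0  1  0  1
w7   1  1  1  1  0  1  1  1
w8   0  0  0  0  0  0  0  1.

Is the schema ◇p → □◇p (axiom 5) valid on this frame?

No

The schema 5 characterises exactly the Euclidean frames.
Euclidean: no — w1 R w6 and w1 R w2, but not w6 R w2.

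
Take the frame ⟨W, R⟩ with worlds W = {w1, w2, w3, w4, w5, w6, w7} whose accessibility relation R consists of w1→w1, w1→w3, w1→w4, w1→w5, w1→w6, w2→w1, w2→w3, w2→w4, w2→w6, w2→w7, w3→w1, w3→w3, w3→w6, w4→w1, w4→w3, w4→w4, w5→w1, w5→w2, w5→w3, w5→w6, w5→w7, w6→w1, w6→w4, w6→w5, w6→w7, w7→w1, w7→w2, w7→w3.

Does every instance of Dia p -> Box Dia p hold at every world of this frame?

No

The schema 5 characterises exactly the Euclidean frames.
Euclidean: no — w1 R w3 and w1 R w4, but not w3 R w4.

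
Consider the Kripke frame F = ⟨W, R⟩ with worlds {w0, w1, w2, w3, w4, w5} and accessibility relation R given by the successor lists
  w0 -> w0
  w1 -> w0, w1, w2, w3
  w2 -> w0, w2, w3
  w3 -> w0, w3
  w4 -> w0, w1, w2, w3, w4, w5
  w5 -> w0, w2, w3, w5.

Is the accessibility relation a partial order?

Reflexive: yes — every world is R-related to itself.
Transitive: yes — every two-step R-path is closed by a direct edge.
Antisymmetric: yes — no distinct pair is related both ways.
So R is a partial order.

Yes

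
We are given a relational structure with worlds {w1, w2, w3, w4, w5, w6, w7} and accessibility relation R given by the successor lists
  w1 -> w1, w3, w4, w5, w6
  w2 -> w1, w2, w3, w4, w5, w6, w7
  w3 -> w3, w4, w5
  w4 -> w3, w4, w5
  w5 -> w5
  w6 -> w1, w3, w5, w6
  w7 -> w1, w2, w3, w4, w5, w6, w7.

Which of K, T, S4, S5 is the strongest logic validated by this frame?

T

Reflexive (axiom T): yes — every world is R-related to itself.
Transitive (axiom 4): no — w6 R w1 and w1 R w4, but not w6 R w4.
Euclidean (axiom 5): no — w1 R w3 and w1 R w6, but not w3 R w6.
So F validates K, T; S4 would additionally require R to be transitive. The strongest is T.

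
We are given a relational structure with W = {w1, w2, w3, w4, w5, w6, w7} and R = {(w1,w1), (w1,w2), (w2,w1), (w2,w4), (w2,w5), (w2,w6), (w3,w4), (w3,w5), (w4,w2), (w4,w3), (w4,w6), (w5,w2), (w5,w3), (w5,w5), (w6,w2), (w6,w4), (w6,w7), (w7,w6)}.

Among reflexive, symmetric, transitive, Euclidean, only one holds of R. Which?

symmetric

Reflexive: no — w2 is not related to itself.
Symmetric: yes — every pair in R has its reverse in R.
Transitive: no — w1 R w2 and w2 R w4, but not w1 R w4.
Euclidean: no — w2 R w1 and w2 R w4, but not w1 R w4.
Only symmetric holds.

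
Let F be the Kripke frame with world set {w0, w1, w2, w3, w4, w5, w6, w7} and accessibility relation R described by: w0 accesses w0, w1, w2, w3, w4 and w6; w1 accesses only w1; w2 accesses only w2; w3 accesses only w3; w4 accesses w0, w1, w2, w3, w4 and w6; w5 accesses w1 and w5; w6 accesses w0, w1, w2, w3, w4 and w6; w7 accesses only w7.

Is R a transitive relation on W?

Transitive: yes — every two-step R-path is closed by a direct edge.

Yes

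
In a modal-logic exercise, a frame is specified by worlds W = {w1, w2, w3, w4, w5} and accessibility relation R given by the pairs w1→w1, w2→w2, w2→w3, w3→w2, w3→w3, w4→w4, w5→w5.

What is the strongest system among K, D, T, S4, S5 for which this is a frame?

S5

Serial (axiom D): yes — every world has a successor (e.g. w1 R w1).
Reflexive (axiom T): yes — every world is R-related to itself.
Transitive (axiom 4): yes — every two-step R-path is closed by a direct edge.
Euclidean (axiom 5): yes — any two successors of a common world are R-related.
So F validates K, D, T, S4, S5. The strongest is S5.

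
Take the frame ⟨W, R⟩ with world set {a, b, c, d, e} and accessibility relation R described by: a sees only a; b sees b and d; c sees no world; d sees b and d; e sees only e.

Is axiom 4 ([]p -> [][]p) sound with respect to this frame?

The schema 4 characterises exactly the transitive frames.
Transitive: yes — every two-step R-path is closed by a direct edge.

Yes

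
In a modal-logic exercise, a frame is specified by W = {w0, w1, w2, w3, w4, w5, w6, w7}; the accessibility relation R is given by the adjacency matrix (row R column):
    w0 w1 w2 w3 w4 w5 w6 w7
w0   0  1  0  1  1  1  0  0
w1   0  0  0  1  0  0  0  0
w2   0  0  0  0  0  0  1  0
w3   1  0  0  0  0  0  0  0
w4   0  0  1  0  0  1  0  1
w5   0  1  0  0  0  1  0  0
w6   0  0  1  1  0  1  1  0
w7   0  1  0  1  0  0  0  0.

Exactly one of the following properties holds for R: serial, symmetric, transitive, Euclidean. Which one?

Serial: yes — every world has a successor (e.g. w0 R w1).
Symmetric: no — w0 R w1 but not w1 R w0.
Transitive: no — w0 R w4 and w4 R w2, but not w0 R w2.
Euclidean: no — w0 R w1 and w0 R w4, but not w1 R w4.
Only serial holds.

serial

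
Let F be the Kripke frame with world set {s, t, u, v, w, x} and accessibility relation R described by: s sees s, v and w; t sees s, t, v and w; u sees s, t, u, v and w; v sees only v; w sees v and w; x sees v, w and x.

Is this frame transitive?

Transitive: yes — every two-step R-path is closed by a direct edge.

Yes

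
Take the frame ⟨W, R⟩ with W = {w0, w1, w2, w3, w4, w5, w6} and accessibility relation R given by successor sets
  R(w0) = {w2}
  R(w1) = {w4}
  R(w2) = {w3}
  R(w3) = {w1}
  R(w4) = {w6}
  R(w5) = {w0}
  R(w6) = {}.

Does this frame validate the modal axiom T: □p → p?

No

By correspondence theory, T is valid on a frame iff R is reflexive.
Reflexive: no — w0 is not related to itself.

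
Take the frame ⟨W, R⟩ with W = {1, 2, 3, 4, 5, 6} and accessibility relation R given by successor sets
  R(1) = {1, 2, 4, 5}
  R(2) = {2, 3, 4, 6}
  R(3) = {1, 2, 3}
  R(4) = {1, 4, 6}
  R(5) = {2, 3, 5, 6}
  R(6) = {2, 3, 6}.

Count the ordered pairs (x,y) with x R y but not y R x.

9

Enumerating: (1,2), (1,5), (2,4), (3,1), (4,6), (5,2), (5,3), (5,6), (6,3).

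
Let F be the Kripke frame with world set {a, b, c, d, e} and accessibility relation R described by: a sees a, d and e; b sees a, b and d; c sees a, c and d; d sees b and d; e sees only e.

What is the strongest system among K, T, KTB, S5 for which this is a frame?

T

Reflexive (axiom T): yes — every world is R-related to itself.
Symmetric (axiom B): no — a R d but not d R a.
Euclidean (axiom 5): no — a R d and a R e, but not d R e.
So F validates K, T; KTB would additionally require R to be symmetric. The strongest is T.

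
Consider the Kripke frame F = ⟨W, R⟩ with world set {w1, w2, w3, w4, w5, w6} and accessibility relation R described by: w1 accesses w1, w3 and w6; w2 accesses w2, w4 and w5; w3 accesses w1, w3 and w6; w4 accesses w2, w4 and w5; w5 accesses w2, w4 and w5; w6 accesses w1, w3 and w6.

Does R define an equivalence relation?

Reflexive: yes — every world is R-related to itself.
Symmetric: yes — every pair in R has its reverse in R.
Transitive: yes — every two-step R-path is closed by a direct edge.
So R is an equivalence relation.

Yes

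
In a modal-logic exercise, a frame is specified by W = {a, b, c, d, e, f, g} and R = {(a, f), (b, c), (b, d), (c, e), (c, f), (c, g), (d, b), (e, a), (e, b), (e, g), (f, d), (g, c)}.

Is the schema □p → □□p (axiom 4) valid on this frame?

The schema 4 characterises exactly the transitive frames.
Transitive: no — a R f and f R d, but not a R d.

No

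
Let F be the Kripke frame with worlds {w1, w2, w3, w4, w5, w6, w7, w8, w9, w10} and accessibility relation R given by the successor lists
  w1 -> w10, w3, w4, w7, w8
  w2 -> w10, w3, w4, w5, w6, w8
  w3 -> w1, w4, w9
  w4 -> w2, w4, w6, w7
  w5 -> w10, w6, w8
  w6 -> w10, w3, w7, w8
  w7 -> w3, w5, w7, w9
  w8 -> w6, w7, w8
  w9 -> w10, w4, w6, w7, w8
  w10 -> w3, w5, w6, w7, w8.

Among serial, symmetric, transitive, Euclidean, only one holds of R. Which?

Serial: yes — every world has a successor (e.g. w1 R w10).
Symmetric: no — w1 R w10 but not w10 R w1.
Transitive: no — w1 R w10 and w10 R w5, but not w1 R w5.
Euclidean: no — w1 R w10 and w1 R w4, but not w10 R w4.
Only serial holds.

serial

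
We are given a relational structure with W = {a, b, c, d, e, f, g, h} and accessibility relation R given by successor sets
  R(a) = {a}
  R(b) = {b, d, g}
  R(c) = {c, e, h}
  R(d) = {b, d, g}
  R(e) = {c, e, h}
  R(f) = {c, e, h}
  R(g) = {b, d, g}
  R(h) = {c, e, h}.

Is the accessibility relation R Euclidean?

Yes

Euclidean: yes — any two successors of a common world are R-related.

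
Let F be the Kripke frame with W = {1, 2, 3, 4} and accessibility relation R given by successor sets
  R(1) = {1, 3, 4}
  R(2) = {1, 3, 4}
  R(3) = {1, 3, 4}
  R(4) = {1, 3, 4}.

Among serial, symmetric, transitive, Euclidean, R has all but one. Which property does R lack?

Serial: yes — every world has a successor (e.g. 1 R 1).
Symmetric: no — 2 R 1 but not 1 R 2.
Transitive: yes — every two-step R-path is closed by a direct edge.
Euclidean: yes — any two successors of a common world are R-related.
Only symmetric fails.

symmetric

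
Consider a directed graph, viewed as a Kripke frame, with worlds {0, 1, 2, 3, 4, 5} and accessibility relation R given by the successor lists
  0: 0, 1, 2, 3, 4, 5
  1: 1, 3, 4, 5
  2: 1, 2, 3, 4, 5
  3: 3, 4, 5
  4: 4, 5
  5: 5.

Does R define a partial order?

Reflexive: yes — every world is R-related to itself.
Transitive: yes — every two-step R-path is closed by a direct edge.
Antisymmetric: yes — no distinct pair is related both ways.
So R is a partial order.

Yes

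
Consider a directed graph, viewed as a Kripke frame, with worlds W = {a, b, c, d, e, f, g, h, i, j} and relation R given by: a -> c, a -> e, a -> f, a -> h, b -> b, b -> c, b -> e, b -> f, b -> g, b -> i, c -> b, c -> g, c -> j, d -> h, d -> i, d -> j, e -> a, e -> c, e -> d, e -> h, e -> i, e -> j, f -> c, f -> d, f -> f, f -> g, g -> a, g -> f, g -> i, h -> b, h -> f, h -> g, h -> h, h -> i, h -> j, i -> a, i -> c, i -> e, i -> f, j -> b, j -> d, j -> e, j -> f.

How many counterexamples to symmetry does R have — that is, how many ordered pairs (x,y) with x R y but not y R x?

Enumerating: (a,c), (a,f), (a,h), (b,e), (b,f), (b,g), (b,i), (c,g), (c,j), (d,h), (d,i), (e,c), … and 16 more.
Total: 28.

28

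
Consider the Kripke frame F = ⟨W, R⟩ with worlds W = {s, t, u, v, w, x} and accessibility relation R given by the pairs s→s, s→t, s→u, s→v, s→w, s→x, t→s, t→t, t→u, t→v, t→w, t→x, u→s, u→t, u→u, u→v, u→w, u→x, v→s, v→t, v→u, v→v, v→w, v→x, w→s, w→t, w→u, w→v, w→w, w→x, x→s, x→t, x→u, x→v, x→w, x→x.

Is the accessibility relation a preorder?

Reflexive: yes — every world is R-related to itself.
Transitive: yes — every two-step R-path is closed by a direct edge.
So R is a preorder.

Yes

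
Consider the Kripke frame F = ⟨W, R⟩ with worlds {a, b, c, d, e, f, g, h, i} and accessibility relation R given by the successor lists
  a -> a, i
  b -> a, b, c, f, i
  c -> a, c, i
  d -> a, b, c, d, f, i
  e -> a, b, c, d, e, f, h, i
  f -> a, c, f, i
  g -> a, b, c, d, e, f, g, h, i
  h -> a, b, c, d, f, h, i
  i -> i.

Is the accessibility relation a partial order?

Reflexive: yes — every world is R-related to itself.
Transitive: yes — every two-step R-path is closed by a direct edge.
Antisymmetric: yes — no distinct pair is related both ways.
So R is a partial order.

Yes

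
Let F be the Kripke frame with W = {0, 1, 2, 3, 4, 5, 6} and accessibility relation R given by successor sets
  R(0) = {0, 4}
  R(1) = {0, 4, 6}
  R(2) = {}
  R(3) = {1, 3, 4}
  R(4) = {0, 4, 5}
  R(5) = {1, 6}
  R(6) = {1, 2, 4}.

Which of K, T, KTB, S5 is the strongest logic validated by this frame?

Reflexive (axiom T): no — 1 is not related to itself.
Symmetric (axiom B): no — 1 R 0 but not 0 R 1.
Euclidean (axiom 5): no — 1 R 0 and 1 R 6, but not 0 R 6.
So F validates K; T would additionally require R to be reflexive. The strongest is K.

K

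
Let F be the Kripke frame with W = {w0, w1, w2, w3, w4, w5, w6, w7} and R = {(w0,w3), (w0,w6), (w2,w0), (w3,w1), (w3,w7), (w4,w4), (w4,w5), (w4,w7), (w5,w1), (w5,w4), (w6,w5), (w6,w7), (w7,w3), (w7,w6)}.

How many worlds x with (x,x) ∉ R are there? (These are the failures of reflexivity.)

Enumerating: w0, w1, w2, w3, w5, w6, w7.

7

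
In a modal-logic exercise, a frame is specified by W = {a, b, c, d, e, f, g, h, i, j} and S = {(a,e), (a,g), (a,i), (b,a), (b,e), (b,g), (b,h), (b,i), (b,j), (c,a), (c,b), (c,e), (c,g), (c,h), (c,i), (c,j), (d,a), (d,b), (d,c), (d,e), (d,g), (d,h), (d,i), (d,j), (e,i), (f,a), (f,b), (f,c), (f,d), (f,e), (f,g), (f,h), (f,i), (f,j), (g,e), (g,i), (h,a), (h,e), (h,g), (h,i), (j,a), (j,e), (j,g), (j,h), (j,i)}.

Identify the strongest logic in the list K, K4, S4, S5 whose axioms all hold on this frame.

Transitive (axiom 4): yes — every two-step S-path is closed by a direct edge.
Reflexive (axiom T): no — a is not related to itself.
Euclidean (axiom 5): no — a S e and a S g, but not e S g.
So F validates K, K4; S4 would additionally require S to be reflexive. The strongest is K4.

K4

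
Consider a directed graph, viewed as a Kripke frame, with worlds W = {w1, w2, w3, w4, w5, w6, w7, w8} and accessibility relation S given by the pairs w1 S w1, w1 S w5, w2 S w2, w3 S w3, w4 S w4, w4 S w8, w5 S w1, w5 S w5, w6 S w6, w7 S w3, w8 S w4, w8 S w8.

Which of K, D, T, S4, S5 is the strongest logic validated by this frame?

D

Serial (axiom D): yes — every world has a successor (e.g. w1 S w1).
Reflexive (axiom T): no — w7 is not related to itself.
Transitive (axiom 4): yes — every two-step S-path is closed by a direct edge.
Euclidean (axiom 5): yes — any two successors of a common world are S-related.
So F validates K, D; T would additionally require S to be reflexive. The strongest is D.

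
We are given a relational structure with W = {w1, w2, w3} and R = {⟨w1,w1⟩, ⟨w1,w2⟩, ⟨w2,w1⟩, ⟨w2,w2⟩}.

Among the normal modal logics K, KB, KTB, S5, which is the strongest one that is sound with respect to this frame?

Symmetric (axiom B): yes — every pair in R has its reverse in R.
Reflexive (axiom T): no — w3 is not related to itself.
Euclidean (axiom 5): yes — any two successors of a common world are R-related.
So F validates K, KB; KTB would additionally require R to be reflexive. The strongest is KB.

KB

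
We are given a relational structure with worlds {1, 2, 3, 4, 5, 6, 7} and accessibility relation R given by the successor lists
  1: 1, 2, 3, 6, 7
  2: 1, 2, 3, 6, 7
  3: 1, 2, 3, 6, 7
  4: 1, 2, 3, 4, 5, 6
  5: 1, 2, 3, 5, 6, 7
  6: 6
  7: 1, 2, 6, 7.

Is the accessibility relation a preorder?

Reflexive: yes — every world is R-related to itself.
Transitive: no — 4 R 1 and 1 R 7, but not 4 R 7.
So R is not a preorder.

No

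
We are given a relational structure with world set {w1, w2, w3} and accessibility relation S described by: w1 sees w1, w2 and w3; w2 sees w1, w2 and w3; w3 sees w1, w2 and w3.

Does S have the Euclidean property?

Yes

Euclidean: yes — any two successors of a common world are S-related.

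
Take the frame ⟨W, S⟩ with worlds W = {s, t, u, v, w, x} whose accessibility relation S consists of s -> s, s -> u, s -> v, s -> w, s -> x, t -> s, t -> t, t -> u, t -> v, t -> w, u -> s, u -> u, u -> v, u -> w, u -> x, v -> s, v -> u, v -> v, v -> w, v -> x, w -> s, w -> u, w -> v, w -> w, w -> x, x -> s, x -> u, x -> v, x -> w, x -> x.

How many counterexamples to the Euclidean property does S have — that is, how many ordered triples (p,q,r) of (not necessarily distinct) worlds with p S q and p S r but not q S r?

Enumerating: (t,s,t), (t,u,t), (t,v,t), (t,w,t).

4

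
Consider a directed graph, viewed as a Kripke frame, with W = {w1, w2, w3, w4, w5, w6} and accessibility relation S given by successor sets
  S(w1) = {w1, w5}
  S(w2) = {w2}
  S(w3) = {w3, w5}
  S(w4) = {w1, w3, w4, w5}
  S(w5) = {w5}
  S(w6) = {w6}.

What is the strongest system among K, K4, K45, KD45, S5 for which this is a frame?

K4

Transitive (axiom 4): yes — every two-step S-path is closed by a direct edge.
Euclidean (axiom 5): no — w4 S w1 and w4 S w3, but not w1 S w3.
Serial (axiom D): yes — every world has a successor (e.g. w1 S w1).
Reflexive (axiom T): yes — every world is S-related to itself.
So F validates K, K4; K45 would additionally require S to be Euclidean. The strongest is K4.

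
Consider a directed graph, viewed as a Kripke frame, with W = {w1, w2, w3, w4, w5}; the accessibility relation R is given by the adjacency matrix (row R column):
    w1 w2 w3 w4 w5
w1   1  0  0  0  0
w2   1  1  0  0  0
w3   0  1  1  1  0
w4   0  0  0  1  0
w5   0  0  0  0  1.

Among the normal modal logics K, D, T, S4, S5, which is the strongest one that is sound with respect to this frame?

Serial (axiom D): yes — every world has a successor (e.g. w1 R w1).
Reflexive (axiom T): yes — every world is R-related to itself.
Transitive (axiom 4): no — w3 R w2 and w2 R w1, but not w3 R w1.
Euclidean (axiom 5): no — w3 R w2 and w3 R w4, but not w2 R w4.
So F validates K, D, T; S4 would additionally require R to be transitive. The strongest is T.

T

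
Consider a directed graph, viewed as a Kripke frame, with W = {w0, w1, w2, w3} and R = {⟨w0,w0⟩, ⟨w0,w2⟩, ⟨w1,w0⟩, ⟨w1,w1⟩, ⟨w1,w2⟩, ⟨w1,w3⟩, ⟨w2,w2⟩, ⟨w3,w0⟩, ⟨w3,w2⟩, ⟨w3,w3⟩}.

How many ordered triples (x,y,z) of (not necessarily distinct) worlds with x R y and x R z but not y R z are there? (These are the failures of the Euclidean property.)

10

Enumerating: (w0,w2,w0), (w1,w0,w1), (w1,w0,w3), (w1,w2,w0), (w1,w2,w1), (w1,w2,w3), (w1,w3,w1), (w3,w0,w3), (w3,w2,w0), (w3,w2,w3).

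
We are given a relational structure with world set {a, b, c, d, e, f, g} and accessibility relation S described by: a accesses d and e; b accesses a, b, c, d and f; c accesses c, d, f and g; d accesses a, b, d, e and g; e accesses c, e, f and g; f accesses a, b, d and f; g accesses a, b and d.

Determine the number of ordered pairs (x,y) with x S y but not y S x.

Enumerating: (a,e), (b,a), (b,c), (c,d), (c,f), (c,g), (d,e), (e,c), (e,f), (e,g), (f,a), (f,d), (g,a), (g,b).

14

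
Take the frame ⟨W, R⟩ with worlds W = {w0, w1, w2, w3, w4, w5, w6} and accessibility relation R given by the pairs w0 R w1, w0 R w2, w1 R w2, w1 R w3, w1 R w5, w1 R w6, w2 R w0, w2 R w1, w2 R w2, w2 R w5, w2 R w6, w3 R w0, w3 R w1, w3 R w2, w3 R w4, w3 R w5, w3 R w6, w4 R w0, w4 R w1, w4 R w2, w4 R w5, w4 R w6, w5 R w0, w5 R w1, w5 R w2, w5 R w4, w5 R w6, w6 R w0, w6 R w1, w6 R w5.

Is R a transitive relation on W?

Transitive: no — w0 R w1 and w1 R w3, but not w0 R w3.

No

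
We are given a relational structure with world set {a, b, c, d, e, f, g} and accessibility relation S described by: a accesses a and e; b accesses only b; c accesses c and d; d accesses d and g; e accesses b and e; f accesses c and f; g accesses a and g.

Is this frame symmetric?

No

Symmetric: no — a S e but not e S a.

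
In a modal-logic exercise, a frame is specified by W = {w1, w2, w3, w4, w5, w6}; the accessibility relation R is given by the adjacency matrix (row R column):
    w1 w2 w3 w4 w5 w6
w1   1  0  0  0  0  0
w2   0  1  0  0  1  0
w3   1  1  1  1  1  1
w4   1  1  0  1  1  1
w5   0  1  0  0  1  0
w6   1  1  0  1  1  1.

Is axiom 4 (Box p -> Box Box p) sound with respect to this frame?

Axiom 4 corresponds to the accessibility relation being transitive.
Transitive: yes — every two-step R-path is closed by a direct edge.

Yes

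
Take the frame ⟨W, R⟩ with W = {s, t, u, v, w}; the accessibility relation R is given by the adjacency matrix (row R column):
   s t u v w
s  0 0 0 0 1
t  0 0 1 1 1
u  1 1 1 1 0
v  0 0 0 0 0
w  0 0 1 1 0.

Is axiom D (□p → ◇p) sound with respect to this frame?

By correspondence theory, D is valid on a frame iff R is serial.
Serial: no — v has no R-successor.

No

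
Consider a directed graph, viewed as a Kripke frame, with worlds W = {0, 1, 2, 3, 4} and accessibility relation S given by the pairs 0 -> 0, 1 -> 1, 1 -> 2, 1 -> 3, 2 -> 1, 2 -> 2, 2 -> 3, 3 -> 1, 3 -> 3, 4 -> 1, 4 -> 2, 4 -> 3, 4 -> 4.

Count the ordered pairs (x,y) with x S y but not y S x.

Enumerating: (2,3), (4,1), (4,2), (4,3).

4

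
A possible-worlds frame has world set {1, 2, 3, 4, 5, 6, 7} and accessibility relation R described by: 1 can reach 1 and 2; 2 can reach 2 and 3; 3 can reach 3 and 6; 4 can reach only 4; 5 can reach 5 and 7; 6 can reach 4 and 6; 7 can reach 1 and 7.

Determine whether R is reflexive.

Reflexive: yes — every world is R-related to itself.

Yes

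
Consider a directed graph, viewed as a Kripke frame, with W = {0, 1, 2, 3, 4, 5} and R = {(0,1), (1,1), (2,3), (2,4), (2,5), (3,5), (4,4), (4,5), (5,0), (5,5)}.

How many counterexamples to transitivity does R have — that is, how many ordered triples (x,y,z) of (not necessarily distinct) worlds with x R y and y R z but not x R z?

4

Enumerating: (2,5,0), (3,5,0), (4,5,0), (5,0,1).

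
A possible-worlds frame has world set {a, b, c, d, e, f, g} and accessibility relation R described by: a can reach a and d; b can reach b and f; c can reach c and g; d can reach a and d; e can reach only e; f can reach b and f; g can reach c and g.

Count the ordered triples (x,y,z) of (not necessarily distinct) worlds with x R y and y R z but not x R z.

R is transitive; there are no such tuples.

0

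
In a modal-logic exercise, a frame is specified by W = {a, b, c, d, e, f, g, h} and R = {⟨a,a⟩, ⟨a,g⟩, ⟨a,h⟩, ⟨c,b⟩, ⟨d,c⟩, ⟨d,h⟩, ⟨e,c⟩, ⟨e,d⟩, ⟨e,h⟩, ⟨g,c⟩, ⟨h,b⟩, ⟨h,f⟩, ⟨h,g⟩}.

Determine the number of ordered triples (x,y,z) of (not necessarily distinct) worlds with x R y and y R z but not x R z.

13

Enumerating: (a,g,c), (a,h,b), (a,h,f), (d,c,b), (d,h,b), (d,h,f), (d,h,g), (e,c,b), (e,h,b), (e,h,f), (e,h,g), (g,c,b), (h,g,c).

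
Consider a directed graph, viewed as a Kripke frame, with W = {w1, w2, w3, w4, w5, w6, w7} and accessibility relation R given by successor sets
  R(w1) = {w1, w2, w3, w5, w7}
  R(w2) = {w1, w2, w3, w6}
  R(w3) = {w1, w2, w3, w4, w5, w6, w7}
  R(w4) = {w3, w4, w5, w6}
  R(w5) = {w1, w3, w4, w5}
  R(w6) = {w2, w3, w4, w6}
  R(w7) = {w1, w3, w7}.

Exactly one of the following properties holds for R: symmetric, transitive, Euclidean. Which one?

symmetric

Symmetric: yes — every pair in R has its reverse in R.
Transitive: no — w1 R w2 and w2 R w6, but not w1 R w6.
Euclidean: no — w1 R w2 and w1 R w5, but not w2 R w5.
Only symmetric holds.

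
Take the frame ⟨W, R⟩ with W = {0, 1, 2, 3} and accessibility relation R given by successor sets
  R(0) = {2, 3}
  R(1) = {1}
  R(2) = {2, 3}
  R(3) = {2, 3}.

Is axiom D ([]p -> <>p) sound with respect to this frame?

Yes

Axiom D corresponds to the accessibility relation being serial.
Serial: yes — every world has a successor (e.g. 0 R 2).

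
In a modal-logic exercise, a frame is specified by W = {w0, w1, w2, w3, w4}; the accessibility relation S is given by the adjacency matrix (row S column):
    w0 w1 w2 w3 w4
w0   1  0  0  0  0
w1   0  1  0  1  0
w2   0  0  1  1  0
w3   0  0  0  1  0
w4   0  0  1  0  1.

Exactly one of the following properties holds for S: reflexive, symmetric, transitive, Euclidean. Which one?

Reflexive: yes — every world is S-related to itself.
Symmetric: no — w1 S w3 but not w3 S w1.
Transitive: no — w4 S w2 and w2 S w3, but not w4 S w3.
Euclidean: no — w1 S w3 and w1 S w1, but not w3 S w1.
Only reflexive holds.

reflexive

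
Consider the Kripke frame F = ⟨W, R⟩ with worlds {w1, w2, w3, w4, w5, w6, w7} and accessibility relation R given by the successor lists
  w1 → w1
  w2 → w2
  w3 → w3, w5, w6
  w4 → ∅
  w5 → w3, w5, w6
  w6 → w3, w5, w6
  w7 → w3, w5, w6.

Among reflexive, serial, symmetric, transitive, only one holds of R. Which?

transitive

Reflexive: no — w4 is not related to itself.
Serial: no — w4 has no R-successor.
Symmetric: no — w7 R w3 but not w3 R w7.
Transitive: yes — every two-step R-path is closed by a direct edge.
Only transitive holds.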